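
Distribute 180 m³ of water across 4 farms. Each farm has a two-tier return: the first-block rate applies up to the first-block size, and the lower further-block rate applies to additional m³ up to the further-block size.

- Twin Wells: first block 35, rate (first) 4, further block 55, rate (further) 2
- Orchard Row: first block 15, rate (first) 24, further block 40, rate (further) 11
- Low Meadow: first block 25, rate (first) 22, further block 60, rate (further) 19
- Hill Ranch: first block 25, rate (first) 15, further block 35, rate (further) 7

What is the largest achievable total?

Order all 8 blocks by rate: Orchard Row/tier1 24 > Low Meadow/tier1 22 > Low Meadow/tier2 19 > Hill Ranch/tier1 15 > Orchard Row/tier2 11 > Hill Ranch/tier2 7 > Twin Wells/tier1 4 > Twin Wells/tier2 2.
Fill Orchard Row tier1 block (15 at 24) → 165 left.
Low Meadow tier1 at 22: fill all 25 → 140 left.
Low Meadow tier2 at 19: fill all 60 → 80 left.
Fill Hill Ranch tier1 block (25 at 15) → 55 left.
Fill Orchard Row tier2 block (40 at 11) → 15 left.
Hill Ranch/tier2: +15 of 35 at 7; pool empty.
Total = 24×15 + 22×25 + 19×60 + 15×25 + 11×40 + 7×15 = 2970.

2970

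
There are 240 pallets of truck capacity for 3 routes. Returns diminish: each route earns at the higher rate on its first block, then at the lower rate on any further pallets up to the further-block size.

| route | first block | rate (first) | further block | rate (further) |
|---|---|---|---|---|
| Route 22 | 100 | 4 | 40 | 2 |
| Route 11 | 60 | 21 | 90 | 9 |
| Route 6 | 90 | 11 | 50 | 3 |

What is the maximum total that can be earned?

3060

Rank every tier by rate: Route 11/first 21 > Route 6/first 11 > Route 11/second 9 > Route 22/first 4 > Route 6/second 3 > Route 22/second 2.
Route 11 first at 21: fill all 60 → 180 left.
Fill Route 6 first block (90 at 11) → 90 left.
Route 11/second (9): +90 → 0 left.
Total = 21×60 + 11×90 + 9×90 = 3060.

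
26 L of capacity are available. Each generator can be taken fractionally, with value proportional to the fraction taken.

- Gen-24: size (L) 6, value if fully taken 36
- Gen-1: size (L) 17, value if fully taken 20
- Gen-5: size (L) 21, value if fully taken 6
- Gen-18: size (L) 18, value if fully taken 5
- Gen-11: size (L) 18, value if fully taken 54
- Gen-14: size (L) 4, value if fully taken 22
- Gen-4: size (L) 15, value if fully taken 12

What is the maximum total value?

106

Rank by value-to-size ratio: Gen-24 36/6≈6, Gen-14 22/4≈5.5, Gen-11 54/18≈3, Gen-1 20/17≈1.18, Gen-4 12/15≈0.8, Gen-5 6/21≈0.286, Gen-18 5/18≈0.278.
All 6 L of Gen-24 fit (value 36) — 20 remain.
Take all of Gen-14 (4 L, value 22) — 16 L left.
16 L left: a 16/18 share of Gen-11 gives 54×16/18 = 48.
Total value = 106.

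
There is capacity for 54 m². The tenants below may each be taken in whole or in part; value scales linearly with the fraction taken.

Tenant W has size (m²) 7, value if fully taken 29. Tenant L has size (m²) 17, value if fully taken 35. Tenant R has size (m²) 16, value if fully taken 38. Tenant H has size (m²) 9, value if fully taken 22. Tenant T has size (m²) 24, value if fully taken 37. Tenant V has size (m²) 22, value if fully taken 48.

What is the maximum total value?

137

Best value per unit of size first: Tenant W 29/7≈4.14, Tenant H 22/9≈2.44, Tenant R 38/16≈2.38, Tenant V 48/22≈2.18, Tenant L 35/17≈2.06, Tenant T 37/24≈1.54.
Tenant W: take in full, 7 m² for value 29 → 47 left.
Take all of Tenant H (9 m², value 22) → 38 m² left.
Take all of Tenant R (16 m², value 38) → 22 m² left.
Take all of Tenant V (22 m², value 48) → 0 m² left.
Total value = 137.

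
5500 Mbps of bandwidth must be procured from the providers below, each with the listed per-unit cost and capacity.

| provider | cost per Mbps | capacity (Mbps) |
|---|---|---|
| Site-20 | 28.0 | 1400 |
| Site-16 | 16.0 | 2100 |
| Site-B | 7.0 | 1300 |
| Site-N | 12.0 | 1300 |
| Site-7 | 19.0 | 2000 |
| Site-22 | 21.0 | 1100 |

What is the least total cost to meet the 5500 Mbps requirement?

Fill from the cheapest provider first.
Site-B at 7.0: take all 1300 Mbps → 4200 still needed.
Take 1300 from Site-N at 12.0 → need 2900 more.
Take 2100 from Site-16 at 16.0 → need 800 more.
Site-7 at 19.0: take 800 of its 2000 → requirement met.
Site-22, Site-20: unused.
Cost = 1300×7.0 + 1300×12.0 + 2100×16.0 + 800×19.0 = 73500.

73500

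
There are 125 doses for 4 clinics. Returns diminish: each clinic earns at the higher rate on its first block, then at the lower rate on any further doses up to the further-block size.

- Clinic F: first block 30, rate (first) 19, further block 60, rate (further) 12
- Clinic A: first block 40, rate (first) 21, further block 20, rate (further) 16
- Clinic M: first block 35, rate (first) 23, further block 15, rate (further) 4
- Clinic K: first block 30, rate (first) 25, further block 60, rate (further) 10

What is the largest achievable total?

2775

Order all 8 blocks by rate: Clinic K/T1 25 > Clinic M/T1 23 > Clinic A/T1 21 > Clinic F/T1 19 > Clinic A/T2 16 > Clinic F/T2 12 > Clinic K/T2 10 > Clinic M/T2 4.
Clinic K T1 at 25: fill all 30 → 95 left.
Fill Clinic M T1 block (35 at 23) → 60 left.
Fill Clinic A T1 block (40 at 21) → 20 left.
Clinic F T1 at 19: only 20 left, fill 20.
Total = 25×30 + 23×35 + 21×40 + 19×20 = 2775.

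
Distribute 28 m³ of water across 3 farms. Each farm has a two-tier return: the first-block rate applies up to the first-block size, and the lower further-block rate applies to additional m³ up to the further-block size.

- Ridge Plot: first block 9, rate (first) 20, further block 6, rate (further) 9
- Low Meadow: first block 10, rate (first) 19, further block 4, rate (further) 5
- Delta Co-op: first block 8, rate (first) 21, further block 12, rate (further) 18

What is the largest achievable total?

556

Order all 6 blocks by rate: Delta Co-op/first 21 > Ridge Plot/first 20 > Low Meadow/first 19 > Delta Co-op/second 18 > Ridge Plot/second 9 > Low Meadow/second 5.
Fill Delta Co-op first block (8 at 21) ; 20 left.
Ridge Plot/first (20): +9 ; 11 left.
Fill Low Meadow first block (10 at 19) ; 1 left.
Delta Co-op/second: +1 of 12 at 18; pool empty.
Total = 21×8 + 20×9 + 19×10 + 18×1 = 556.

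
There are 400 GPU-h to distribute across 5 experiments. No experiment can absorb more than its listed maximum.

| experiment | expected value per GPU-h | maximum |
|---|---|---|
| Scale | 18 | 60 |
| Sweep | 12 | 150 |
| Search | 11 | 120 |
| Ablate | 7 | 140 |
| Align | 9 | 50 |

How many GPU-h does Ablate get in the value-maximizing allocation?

20

Rank by expected value per GPU-h: Scale 18 > Sweep 12 > Search 11 > Align 9 > Ablate 7.
Scale takes 60 to reach its cap of 60 → 340 left.
Sweep takes 150 to reach its cap of 150 → 190 left.
Search: +120 to 120 (cap) → 70 left.
Give Align 50 to hit its cap of 50 → 20 left.
Ablate has room for 140 but only 20 remain, so it gets 20.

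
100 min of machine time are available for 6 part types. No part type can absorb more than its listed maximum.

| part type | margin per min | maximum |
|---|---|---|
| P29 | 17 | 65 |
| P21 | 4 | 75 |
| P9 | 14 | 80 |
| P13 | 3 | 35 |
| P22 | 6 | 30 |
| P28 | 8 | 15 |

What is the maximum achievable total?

Rank by margin per min: P29 17 > P9 14 > P28 8 > P22 6 > P21 4 > P13 3.
P29: +65 to 65 (cap) ; 35 left.
P9: +35 (room for 80) → 35. Pool exhausted.
Total = 17×65 + 14×35 = 1595.

1595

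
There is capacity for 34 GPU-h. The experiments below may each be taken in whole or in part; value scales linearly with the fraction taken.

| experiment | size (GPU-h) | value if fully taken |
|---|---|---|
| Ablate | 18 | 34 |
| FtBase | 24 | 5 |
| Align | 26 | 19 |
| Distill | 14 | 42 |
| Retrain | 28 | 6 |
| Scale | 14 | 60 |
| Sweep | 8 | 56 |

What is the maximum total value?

152

Best value per unit of size first: Sweep 56/8≈7, Scale 60/14≈4.29, Distill 42/14≈3, Ablate 34/18≈1.89, Align 19/26≈0.731, Retrain 6/28≈0.214, FtBase 5/24≈0.208.
All 8 GPU-h of Sweep fit (value 56) ; 26 remain.
Scale: take in full, 14 GPU-h for value 60 ; 12 left.
Only 12 GPU-h remain; take 12/14 of Distill for value 42×12/14 = 36.
Total value = 152.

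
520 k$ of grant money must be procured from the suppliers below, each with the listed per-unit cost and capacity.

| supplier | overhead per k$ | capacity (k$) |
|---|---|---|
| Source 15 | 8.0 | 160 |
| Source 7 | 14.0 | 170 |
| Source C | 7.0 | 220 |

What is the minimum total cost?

4780

Use suppliers in increasing cost order.
Source C (7.0): use full 220 → 300 k$ to go.
Source 15 (8.0): use full 160 → 140 k$ to go.
Source 7 at 14.0: take 140 of its 170 → requirement met.
Cost = 220×7.0 + 160×8.0 + 140×14.0 = 4780.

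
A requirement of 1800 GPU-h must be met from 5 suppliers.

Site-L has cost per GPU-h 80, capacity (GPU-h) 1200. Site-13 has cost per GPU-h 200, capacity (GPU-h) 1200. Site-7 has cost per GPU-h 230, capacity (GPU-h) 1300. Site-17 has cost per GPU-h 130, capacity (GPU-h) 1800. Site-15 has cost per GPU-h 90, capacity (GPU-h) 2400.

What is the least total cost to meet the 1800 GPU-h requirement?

150000

Cheapest first:
Take 1200 from Site-L at 80 → need 600 more.
Site-15 (90): take the remaining 600 → done.
Site-17, Site-13, Site-7: unused.
Cost = 1200×80 + 600×90 = 150000.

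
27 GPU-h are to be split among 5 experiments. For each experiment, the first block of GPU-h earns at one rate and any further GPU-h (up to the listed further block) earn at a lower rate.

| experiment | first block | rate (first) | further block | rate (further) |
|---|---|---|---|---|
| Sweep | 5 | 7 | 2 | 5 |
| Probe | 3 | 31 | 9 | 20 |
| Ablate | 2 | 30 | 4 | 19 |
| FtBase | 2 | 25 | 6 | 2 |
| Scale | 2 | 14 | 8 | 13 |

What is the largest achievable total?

Order all 10 blocks by rate: Probe/T1 31 > Ablate/T1 30 > FtBase/T1 25 > Probe/T2 20 > Ablate/T2 19 > Scale/T1 14 > Scale/T2 13 > Sweep/T1 7 > Sweep/T2 5 > FtBase/T2 2.
Probe/T1 (31): +3 — 24 left.
Ablate/T1 (30): +2 — 22 left.
FtBase/T1 (25): +2 — 20 left.
Probe T2 at 20: fill all 9 — 11 left.
Ablate T2 at 19: fill all 4 — 7 left.
Scale T1 at 14: fill all 2 — 5 left.
Scale T2 at 13: only 5 left, fill 5.
Total = 31×3 + 30×2 + 25×2 + 20×9 + 19×4 + 14×2 + 13×5 = 552.

552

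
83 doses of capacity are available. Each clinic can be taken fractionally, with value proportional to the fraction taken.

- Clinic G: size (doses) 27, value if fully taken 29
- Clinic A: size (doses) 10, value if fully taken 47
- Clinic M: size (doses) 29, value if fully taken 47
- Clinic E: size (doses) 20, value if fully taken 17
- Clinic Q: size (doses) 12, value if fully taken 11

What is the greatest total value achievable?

138.25

Sort by value density: Clinic A 47/10≈4.7, Clinic M 47/29≈1.62, Clinic G 29/27≈1.07, Clinic Q 11/12≈0.917, Clinic E 17/20≈0.85.
Take all of Clinic A (10 doses, value 47) → 73 doses left.
All 29 doses of Clinic M fit (value 47) → 44 remain.
Take all of Clinic G (27 doses, value 29) → 17 doses left.
Take all of Clinic Q (12 doses, value 11) → 5 doses left.
5 doses left: a 5/20 share of Clinic E gives 17×5/20 = 4.25.
Total value = 138.25.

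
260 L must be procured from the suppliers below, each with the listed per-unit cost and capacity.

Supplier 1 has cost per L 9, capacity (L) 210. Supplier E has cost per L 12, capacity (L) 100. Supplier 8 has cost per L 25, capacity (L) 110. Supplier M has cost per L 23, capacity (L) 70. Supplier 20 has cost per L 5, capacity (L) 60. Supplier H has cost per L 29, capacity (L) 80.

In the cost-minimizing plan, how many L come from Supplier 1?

Fill from the cheapest supplier first.
Supplier 20 (5): use full 60 — 200 L to go.
Take 200 from Supplier 1 at 9 to finish.
Supplier E, Supplier M, Supplier 8, Supplier H: unused.

200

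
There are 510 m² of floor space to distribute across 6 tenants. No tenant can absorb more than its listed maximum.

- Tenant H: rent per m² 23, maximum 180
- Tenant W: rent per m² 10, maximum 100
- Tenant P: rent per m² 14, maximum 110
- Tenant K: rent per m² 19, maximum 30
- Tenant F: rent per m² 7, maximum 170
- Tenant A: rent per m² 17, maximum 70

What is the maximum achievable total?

Order the tenants by rent per m²: Tenant H 23 > Tenant K 19 > Tenant A 17 > Tenant P 14 > Tenant W 10 > Tenant F 7.
Give Tenant H 180 to hit its cap of 180 → 330 left.
Tenant K: +30 to 30 (cap) → 300 left.
Tenant A takes 70 to reach its cap of 70 → 230 left.
Tenant P takes 110 to reach its cap of 110 → 120 left.
Tenant W takes 100 to reach its cap of 100 → 20 left.
Tenant F has room for 170 but only 20 remain, so it gets 20.
Total = 23×180 + 10×100 + 14×110 + 19×30 + 7×20 + 17×70 = 8580.

8580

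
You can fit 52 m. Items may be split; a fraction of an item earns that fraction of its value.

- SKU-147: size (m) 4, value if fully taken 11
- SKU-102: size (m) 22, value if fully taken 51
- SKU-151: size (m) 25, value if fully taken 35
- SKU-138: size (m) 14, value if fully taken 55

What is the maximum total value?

133.8

Best value per unit of size first: SKU-138 55/14≈3.93, SKU-147 11/4≈2.75, SKU-102 51/22≈2.32, SKU-151 35/25≈1.4.
Take all of SKU-138 (14 m, value 55) → 38 m left.
All 4 m of SKU-147 fit (value 11) → 34 remain.
SKU-102: take in full, 22 m for value 51 → 12 left.
12 m left: a 12/25 share of SKU-151 gives 35×12/25 = 16.8.
Total value = 133.8.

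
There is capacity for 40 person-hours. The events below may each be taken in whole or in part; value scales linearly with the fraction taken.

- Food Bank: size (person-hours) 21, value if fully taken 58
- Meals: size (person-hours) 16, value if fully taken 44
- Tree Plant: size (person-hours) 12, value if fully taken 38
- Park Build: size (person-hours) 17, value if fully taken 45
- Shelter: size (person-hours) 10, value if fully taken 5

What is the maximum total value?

115.25

Best value per unit of size first: Tree Plant 38/12≈3.17, Food Bank 58/21≈2.76, Meals 44/16≈2.75, Park Build 45/17≈2.65, Shelter 5/10≈0.5.
All 12 person-hours of Tree Plant fit (value 38) ; 28 remain.
All 21 person-hours of Food Bank fit (value 58) ; 7 remain.
Only 7 person-hours remain; take 7/16 of Meals for value 44×7/16 = 19.25.
Total value = 115.25.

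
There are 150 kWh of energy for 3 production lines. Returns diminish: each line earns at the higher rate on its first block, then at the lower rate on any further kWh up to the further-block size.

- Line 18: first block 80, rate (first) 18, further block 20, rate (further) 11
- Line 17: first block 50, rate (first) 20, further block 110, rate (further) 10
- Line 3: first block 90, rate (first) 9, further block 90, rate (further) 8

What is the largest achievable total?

2660

Order all 6 blocks by rate: Line 17/first 20 > Line 18/first 18 > Line 18/second 11 > Line 17/second 10 > Line 3/first 9 > Line 3/second 8.
Line 17 first at 20: fill all 50 ; 100 left.
Line 18/first (18): +80 ; 20 left.
Line 18 second at 11: fill all 20 ; 0 left.
Total = 20×50 + 18×80 + 11×20 = 2660.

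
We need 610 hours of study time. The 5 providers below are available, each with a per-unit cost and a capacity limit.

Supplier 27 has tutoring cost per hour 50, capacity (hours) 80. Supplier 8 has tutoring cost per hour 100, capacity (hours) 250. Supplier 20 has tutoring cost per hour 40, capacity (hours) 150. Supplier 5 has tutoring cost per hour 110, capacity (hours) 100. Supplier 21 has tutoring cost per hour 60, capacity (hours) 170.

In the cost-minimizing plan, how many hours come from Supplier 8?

Fill from the cheapest provider first.
Supplier 20 (40): use full 150 → 460 hours to go.
Take 80 from Supplier 27 at 50 → need 380 more.
Supplier 21 at 60: take all 170 hours → 210 still needed.
Supplier 8 (100): take the remaining 210 → done.
Supplier 5: unused.

210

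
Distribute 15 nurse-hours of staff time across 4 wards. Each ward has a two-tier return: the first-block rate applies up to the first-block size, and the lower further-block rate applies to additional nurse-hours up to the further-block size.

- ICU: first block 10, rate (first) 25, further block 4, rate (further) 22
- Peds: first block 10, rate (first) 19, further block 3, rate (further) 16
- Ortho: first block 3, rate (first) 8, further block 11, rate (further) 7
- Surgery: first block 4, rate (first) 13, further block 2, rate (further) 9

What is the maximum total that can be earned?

Treat each block as its own option and order by rate: ICU/first 25 > ICU/second 22 > Peds/first 19 > Peds/second 16 > Surgery/first 13 > Surgery/second 9 > Ortho/first 8 > Ortho/second 7.
Fill ICU first block (10 at 25) — 5 left.
ICU/second (22): +4 — 1 left.
Peds first at 19: only 1 left, fill 1.
Total = 25×10 + 22×4 + 19×1 = 357.

357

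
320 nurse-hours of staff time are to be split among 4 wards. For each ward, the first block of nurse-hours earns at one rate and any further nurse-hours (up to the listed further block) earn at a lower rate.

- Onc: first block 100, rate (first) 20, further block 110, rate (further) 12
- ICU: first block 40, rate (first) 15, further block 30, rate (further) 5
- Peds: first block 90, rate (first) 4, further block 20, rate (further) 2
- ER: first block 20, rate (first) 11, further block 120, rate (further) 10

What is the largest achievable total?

Treat each block as its own option and order by rate: Onc/first 20 > ICU/first 15 > Onc/second 12 > ER/first 11 > ER/second 10 > ICU/second 5 > Peds/first 4 > Peds/second 2.
Onc first at 20: fill all 100 — 220 left.
ICU/first (15): +40 — 180 left.
Onc/second (12): +110 — 70 left.
Fill ER first block (20 at 11) — 50 left.
ER/second: +50 of 120 at 10; pool empty.
Total = 20×100 + 15×40 + 12×110 + 11×20 + 10×50 = 4640.

4640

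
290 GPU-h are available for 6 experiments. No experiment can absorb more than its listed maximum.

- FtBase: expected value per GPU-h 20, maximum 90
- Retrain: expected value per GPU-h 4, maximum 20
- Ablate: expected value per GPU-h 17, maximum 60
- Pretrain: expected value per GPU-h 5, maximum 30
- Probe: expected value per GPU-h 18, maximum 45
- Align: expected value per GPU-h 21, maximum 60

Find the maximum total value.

5060

Highest expected value per GPU-h first: Align 21 > FtBase 20 > Probe 18 > Ablate 17 > Pretrain 5 > Retrain 4.
Align takes 60 to reach its cap of 60 → 230 left.
Give FtBase 90 to hit its cap of 90 → 140 left.
Probe: +45 to 45 (cap) → 95 left.
Give Ablate 60 to hit its cap of 60 → 35 left.
Pretrain: +30 to 30 (cap) → 5 left.
Retrain has room for 20 but only 5 remain, so it gets 5.
Total = 20×90 + 4×5 + 17×60 + 5×30 + 18×45 + 21×60 = 5060.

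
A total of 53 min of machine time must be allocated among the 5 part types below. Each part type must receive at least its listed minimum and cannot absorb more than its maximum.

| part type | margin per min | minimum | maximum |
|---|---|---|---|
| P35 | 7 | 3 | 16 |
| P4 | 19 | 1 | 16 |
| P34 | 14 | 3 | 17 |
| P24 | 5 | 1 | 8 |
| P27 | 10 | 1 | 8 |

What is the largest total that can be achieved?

704

Meeting every minimum uses 3+1+3+1+1 = 9 min, leaving 44.
Highest margin per min first: P4 19 > P34 14 > P27 10 > P35 7 > P24 5.
P4 takes 15 more to reach its cap of 16 ; 29 left.
P34 takes 14 more to reach its cap of 17 ; 15 left.
P27: +7 to 8 (cap) ; 8 left.
P35: +8 (room for 13) → 11. Pool exhausted.
Total = 7×11 + 19×16 + 14×17 + 5×1 + 10×8 = 704.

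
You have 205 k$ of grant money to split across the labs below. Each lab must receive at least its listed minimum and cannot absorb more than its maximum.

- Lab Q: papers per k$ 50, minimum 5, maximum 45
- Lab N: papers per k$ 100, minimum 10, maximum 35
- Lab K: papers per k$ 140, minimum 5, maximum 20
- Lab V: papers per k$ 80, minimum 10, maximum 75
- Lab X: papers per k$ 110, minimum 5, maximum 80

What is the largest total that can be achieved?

Meeting every minimum uses 5+10+5+10+5 = 35 k$, leaving 170.
Order the labs by papers per k$: Lab K 140 > Lab X 110 > Lab N 100 > Lab V 80 > Lab Q 50.
Lab K takes 15 more to reach its cap of 20 → 155 left.
Give Lab X 75 more to hit its cap of 80 → 80 left.
Lab N takes 25 more to reach its cap of 35 → 55 left.
Lab V has room for 65 more but only 55 remain, so it gets 65.
Total = 50×5 + 100×35 + 140×20 + 80×65 + 110×80 = 20550.

20550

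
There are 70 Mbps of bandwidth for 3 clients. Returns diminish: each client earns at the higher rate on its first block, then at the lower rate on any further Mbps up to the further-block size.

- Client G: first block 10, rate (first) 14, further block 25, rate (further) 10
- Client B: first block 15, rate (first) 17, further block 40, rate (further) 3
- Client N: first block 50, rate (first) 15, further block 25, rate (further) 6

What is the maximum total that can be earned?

1075

Rank every tier by rate: Client B/tier1 17 > Client N/tier1 15 > Client G/tier1 14 > Client G/tier2 10 > Client N/tier2 6 > Client B/tier2 3.
Client B/tier1 (17): +15 — 55 left.
Client N tier1 at 15: fill all 50 — 5 left.
5 remain; put them into Client G tier1 at 14.
Total = 17×15 + 15×50 + 14×5 = 1075.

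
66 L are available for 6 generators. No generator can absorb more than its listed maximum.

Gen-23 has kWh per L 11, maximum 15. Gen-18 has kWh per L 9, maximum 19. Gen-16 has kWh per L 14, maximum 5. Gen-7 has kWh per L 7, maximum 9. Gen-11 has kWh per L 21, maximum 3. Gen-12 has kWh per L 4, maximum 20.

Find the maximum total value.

Order the generators by kWh per L: Gen-11 21 > Gen-16 14 > Gen-23 11 > Gen-18 9 > Gen-7 7 > Gen-12 4.
Gen-11 takes 3 to reach its cap of 3 → 63 left.
Gen-16 takes 5 to reach its cap of 5 → 58 left.
Gen-23 takes 15 to reach its cap of 15 → 43 left.
Gen-18: +19 to 19 (cap) → 24 left.
Give Gen-7 9 to hit its cap of 9 → 15 left.
Gen-12: +15 (room for 20) → 15. Pool exhausted.
Total = 11×15 + 9×19 + 14×5 + 7×9 + 21×3 + 4×15 = 592.

592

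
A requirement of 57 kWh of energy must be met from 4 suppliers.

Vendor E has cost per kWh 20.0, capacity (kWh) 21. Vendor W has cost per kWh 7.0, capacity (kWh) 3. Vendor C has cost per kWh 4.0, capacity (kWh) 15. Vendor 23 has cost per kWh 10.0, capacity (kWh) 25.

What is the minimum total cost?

Use suppliers in increasing cost order.
Vendor C (4.0): use full 15 ; 42 kWh to go.
Vendor W (7.0): use full 3 ; 39 kWh to go.
Vendor 23 (10.0): use full 25 ; 14 kWh to go.
Take 14 from Vendor E at 20.0 to finish.
Cost = 15×4.0 + 3×7.0 + 25×10.0 + 14×20.0 = 611.

611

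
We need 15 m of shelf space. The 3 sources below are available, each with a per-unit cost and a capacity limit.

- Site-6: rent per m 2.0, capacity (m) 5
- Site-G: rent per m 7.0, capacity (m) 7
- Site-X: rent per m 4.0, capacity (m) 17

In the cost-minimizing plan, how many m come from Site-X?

Use sources in increasing cost order.
Take 5 from Site-6 at 2.0 → need 10 more.
Take 10 from Site-X at 4.0 to finish.
Site-G: unused.

10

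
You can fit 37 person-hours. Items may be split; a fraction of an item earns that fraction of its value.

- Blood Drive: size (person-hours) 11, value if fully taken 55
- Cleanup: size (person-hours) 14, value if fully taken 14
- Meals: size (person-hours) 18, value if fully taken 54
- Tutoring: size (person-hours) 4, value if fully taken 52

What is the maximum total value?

Rank by value-to-size ratio: Tutoring 52/4≈13, Blood Drive 55/11≈5, Meals 54/18≈3, Cleanup 14/14≈1.
All 4 person-hours of Tutoring fit (value 52) → 33 remain.
All 11 person-hours of Blood Drive fit (value 55) → 22 remain.
Take all of Meals (18 person-hours, value 54) → 4 person-hours left.
4 person-hours left: a 4/14 share of Cleanup gives 14×4/14 = 4.
Total value = 165.

165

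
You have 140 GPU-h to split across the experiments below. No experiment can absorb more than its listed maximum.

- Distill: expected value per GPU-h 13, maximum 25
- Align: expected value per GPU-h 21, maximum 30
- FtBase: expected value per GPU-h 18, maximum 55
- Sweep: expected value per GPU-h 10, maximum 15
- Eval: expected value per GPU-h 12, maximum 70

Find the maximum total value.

2305

Order the experiments by expected value per GPU-h: Align 21 > FtBase 18 > Distill 13 > Eval 12 > Sweep 10.
Align takes 30 to reach its cap of 30 → 110 left.
FtBase: +55 to 55 (cap) → 55 left.
Distill: +25 to 25 (cap) → 30 left.
Eval has room for 70 but only 30 remain, so it gets 30.
Total = 13×25 + 21×30 + 18×55 + 12×30 = 2305.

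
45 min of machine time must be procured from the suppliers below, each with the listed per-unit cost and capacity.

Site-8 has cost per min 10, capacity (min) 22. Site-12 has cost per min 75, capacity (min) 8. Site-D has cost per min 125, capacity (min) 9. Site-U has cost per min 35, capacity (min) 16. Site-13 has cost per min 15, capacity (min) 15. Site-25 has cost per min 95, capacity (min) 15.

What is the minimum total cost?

Use suppliers in increasing cost order.
Site-8 (10): use full 22 ; 23 min to go.
Take 15 from Site-13 at 15 ; need 8 more.
Site-U (35): take the remaining 8 ; done.
Site-12, Site-25, Site-D: unused.
Cost = 22×10 + 15×15 + 8×35 = 725.

725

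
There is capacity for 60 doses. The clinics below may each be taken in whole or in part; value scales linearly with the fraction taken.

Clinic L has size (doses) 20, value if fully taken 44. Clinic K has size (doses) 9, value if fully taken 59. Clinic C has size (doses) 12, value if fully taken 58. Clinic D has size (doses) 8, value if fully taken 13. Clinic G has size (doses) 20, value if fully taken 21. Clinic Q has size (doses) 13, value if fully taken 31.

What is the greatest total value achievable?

201.75

Rank by value-to-size ratio: Clinic K 59/9≈6.56, Clinic C 58/12≈4.83, Clinic Q 31/13≈2.38, Clinic L 44/20≈2.2, Clinic D 13/8≈1.62, Clinic G 21/20≈1.05.
Take all of Clinic K (9 doses, value 59) — 51 doses left.
Take all of Clinic C (12 doses, value 58) — 39 doses left.
All 13 doses of Clinic Q fit (value 31) — 26 remain.
Take all of Clinic L (20 doses, value 44) — 6 doses left.
Only 6 doses remain; take 6/8 of Clinic D for value 13×6/8 = 9.75.
Total value = 201.75.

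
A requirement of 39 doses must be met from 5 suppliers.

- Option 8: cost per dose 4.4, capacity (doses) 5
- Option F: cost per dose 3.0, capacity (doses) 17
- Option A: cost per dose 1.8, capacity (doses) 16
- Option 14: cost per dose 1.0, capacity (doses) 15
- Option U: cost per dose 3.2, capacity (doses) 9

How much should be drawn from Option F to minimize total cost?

8

Cheapest first:
Option 14 at 1.0: take all 15 doses — 24 still needed.
Take 16 from Option A at 1.8 — need 8 more.
Option F at 3.0: take 8 of its 17 — requirement met.
Option U, Option 8: unused.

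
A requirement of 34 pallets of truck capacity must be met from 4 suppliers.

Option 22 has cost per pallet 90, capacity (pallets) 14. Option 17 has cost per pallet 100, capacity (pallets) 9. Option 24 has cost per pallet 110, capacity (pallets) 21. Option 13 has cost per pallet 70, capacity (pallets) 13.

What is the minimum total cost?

2870

Cheapest first:
Take 13 from Option 13 at 70 → need 21 more.
Take 14 from Option 22 at 90 → need 7 more.
Option 17 at 100: take 7 of its 9 → requirement met.
Option 24: unused.
Cost = 13×70 + 14×90 + 7×100 = 2870.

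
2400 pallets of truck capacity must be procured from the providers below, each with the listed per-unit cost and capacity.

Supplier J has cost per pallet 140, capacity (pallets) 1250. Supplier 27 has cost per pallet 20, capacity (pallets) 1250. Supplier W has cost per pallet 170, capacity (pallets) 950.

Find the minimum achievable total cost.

Fill from the cheapest provider first.
Take 1250 from Supplier 27 at 20 → need 1150 more.
Supplier J at 140: take 1150 of its 1250 → requirement met.
Supplier W: unused.
Cost = 1250×20 + 1150×140 = 186000.

186000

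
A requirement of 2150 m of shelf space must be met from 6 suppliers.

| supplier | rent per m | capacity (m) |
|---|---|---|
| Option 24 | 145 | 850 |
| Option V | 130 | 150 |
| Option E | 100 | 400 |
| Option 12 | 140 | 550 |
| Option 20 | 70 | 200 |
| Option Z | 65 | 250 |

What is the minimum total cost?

Fill from the cheapest supplier first.
Option Z (65): use full 250 — 1900 m to go.
Option 20 at 70: take all 200 m — 1700 still needed.
Option E (100): use full 400 — 1300 m to go.
Option V (130): use full 150 — 1150 m to go.
Take 550 from Option 12 at 140 — need 600 more.
Option 24 at 145: take 600 of its 850 — requirement met.
Cost = 250×65 + 200×70 + 400×100 + 150×130 + 550×140 + 600×145 = 253750.

253750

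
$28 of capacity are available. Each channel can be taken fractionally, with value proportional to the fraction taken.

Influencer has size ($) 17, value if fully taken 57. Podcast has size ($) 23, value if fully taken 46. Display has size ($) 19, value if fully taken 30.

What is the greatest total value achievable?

79

Sort by value density: Influencer 57/17≈3.35, Podcast 46/23≈2, Display 30/19≈1.58.
Influencer: take in full, 17 $ for value 57 → 11 left.
Only 11 $ remain; take 11/23 of Podcast for value 46×11/23 = 22.
Total value = 79.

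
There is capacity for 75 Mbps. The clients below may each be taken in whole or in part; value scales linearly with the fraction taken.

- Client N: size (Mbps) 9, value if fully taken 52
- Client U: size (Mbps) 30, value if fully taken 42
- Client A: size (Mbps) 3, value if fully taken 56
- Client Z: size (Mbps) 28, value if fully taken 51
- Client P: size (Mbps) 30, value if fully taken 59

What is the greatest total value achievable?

225

Rank by value-to-size ratio: Client A 56/3≈18.7, Client N 52/9≈5.78, Client P 59/30≈1.97, Client Z 51/28≈1.82, Client U 42/30≈1.4.
Client A: take in full, 3 Mbps for value 56 — 72 left.
Client N: take in full, 9 Mbps for value 52 — 63 left.
Take all of Client P (30 Mbps, value 59) — 33 Mbps left.
Take all of Client Z (28 Mbps, value 51) — 5 Mbps left.
Fill the last 5 Mbps with part of Client U: 5/30 of it earns 7.
Total value = 225.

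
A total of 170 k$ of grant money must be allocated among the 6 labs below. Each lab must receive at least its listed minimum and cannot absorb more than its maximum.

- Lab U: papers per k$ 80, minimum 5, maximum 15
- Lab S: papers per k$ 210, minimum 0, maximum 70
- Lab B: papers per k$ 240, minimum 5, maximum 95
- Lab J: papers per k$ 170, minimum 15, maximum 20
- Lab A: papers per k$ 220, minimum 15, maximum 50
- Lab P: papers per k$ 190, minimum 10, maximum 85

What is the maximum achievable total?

37550

Meeting every minimum uses 5+0+5+15+15+10 = 50 k$, leaving 120.
Order the labs by papers per k$: Lab B 240 > Lab A 220 > Lab S 210 > Lab P 190 > Lab J 170 > Lab U 80.
Give Lab B 90 more to hit its cap of 95 → 30 left.
Lab A: +30 (room for 35) → 45. Pool exhausted.
Total = 80×5 + 240×95 + 170×15 + 220×45 + 190×10 = 37550.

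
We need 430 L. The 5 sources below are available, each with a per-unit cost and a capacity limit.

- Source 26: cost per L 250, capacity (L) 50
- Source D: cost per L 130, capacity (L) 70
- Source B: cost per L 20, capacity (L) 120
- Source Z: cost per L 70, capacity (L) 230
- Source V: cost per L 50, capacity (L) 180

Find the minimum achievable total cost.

Cheapest first:
Source B (20): use full 120 ; 310 L to go.
Take 180 from Source V at 50 ; need 130 more.
Take 130 from Source Z at 70 to finish.
Source D, Source 26: unused.
Cost = 120×20 + 180×50 + 130×70 = 20500.

20500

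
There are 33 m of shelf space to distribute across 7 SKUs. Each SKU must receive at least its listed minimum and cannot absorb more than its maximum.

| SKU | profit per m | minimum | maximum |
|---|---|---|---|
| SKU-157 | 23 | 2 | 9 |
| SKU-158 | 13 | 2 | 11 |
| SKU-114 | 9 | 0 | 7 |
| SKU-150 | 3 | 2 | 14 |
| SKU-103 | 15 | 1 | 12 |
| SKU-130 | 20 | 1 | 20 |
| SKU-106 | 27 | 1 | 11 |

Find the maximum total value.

Meeting every minimum uses 2+2+0+2+1+1+1 = 9 m, leaving 24.
Order the SKUs by profit per m: SKU-106 27 > SKU-157 23 > SKU-130 20 > SKU-103 15 > SKU-158 13 > SKU-114 9 > SKU-150 3.
SKU-106 takes 10 more to reach its cap of 11 ; 14 left.
SKU-157 takes 7 more to reach its cap of 9 ; 7 left.
Only 7 left; SKU-130 takes them to reach 8.
Total = 23×9 + 13×2 + 3×2 + 15×1 + 20×8 + 27×11 = 711.

711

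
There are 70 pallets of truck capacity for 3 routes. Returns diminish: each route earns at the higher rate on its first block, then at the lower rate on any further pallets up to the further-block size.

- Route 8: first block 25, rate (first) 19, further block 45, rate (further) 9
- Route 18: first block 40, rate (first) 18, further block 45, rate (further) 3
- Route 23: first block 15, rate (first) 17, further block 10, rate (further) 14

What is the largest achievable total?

Order all 6 blocks by rate: Route 8/first 19 > Route 18/first 18 > Route 23/first 17 > Route 23/second 14 > Route 8/second 9 > Route 18/second 3.
Route 8 first at 19: fill all 25 → 45 left.
Route 18/first (18): +40 → 5 left.
5 remain; put them into Route 23 first at 17.
Total = 19×25 + 18×40 + 17×5 = 1280.

1280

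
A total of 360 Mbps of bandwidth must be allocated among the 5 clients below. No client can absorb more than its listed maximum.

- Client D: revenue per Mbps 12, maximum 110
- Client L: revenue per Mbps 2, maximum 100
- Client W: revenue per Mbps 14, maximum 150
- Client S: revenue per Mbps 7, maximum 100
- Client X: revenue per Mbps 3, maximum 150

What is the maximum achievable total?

Rank by revenue per Mbps: Client W 14 > Client D 12 > Client S 7 > Client X 3 > Client L 2.
Client W: +150 to 150 (cap) — 210 left.
Client D: +110 to 110 (cap) — 100 left.
Client S: +100 to 100 (cap) — 0 left.
Total = 12×110 + 14×150 + 7×100 = 4120.

4120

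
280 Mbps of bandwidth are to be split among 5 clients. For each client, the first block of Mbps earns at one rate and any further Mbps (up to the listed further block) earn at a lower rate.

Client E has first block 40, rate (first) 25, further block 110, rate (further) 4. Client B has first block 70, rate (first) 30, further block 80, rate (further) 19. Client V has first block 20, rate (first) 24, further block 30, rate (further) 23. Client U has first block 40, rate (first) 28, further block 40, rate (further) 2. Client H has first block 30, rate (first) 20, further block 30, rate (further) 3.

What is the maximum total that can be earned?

6940

Order all 10 blocks by rate: Client B/first 30 > Client U/first 28 > Client E/first 25 > Client V/first 24 > Client V/second 23 > Client H/first 20 > Client B/second 19 > Client E/second 4 > Client H/second 3 > Client U/second 2.
Client B/first (30): +70 → 210 left.
Fill Client U first block (40 at 28) → 170 left.
Fill Client E first block (40 at 25) → 130 left.
Fill Client V first block (20 at 24) → 110 left.
Client V second at 23: fill all 30 → 80 left.
Client H first at 20: fill all 30 → 50 left.
50 remain; put them into Client B second at 19.
Total = 30×70 + 28×40 + 25×40 + 24×20 + 23×30 + 20×30 + 19×50 = 6940.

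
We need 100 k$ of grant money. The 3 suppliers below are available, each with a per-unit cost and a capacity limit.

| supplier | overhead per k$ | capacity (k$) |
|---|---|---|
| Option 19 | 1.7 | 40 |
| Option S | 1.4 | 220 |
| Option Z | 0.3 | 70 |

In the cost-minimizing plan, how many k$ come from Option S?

Cheapest first:
Take 70 from Option Z at 0.3 → need 30 more.
Option S (1.4): take the remaining 30 → done.
Option 19: unused.

30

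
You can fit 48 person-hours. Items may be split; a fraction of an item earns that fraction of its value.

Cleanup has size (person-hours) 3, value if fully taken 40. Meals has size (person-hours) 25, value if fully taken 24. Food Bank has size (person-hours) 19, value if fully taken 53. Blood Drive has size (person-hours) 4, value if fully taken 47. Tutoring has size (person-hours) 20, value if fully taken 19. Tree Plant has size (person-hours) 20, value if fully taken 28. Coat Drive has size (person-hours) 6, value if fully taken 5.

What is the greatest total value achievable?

Sort by value density: Cleanup 40/3≈13.3, Blood Drive 47/4≈11.8, Food Bank 53/19≈2.79, Tree Plant 28/20≈1.4, Meals 24/25≈0.96, Tutoring 19/20≈0.95, Coat Drive 5/6≈0.833.
All 3 person-hours of Cleanup fit (value 40) → 45 remain.
All 4 person-hours of Blood Drive fit (value 47) → 41 remain.
Food Bank: take in full, 19 person-hours for value 53 → 22 left.
All 20 person-hours of Tree Plant fit (value 28) → 2 remain.
Only 2 person-hours remain; take 2/25 of Meals for value 24×2/25 = 1.92.
Total value = 169.92.

169.92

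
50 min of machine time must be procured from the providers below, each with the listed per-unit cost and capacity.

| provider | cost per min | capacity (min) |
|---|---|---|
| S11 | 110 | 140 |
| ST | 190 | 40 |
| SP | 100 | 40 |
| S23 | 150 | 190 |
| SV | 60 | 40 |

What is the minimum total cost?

Cheapest first:
SV (60): use full 40 — 10 min to go.
Take 10 from SP at 100 to finish.
S11, S23, ST: unused.
Cost = 40×60 + 10×100 = 3400.

3400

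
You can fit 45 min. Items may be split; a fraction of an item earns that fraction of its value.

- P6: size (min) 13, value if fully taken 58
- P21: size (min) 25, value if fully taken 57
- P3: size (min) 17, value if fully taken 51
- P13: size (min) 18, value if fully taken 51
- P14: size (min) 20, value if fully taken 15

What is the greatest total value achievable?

151.5

Rank by value-to-size ratio: P6 58/13≈4.46, P3 51/17≈3, P13 51/18≈2.83, P21 57/25≈2.28, P14 15/20≈0.75.
All 13 min of P6 fit (value 58) ; 32 remain.
P3: take in full, 17 min for value 51 ; 15 left.
15 min left: a 15/18 share of P13 gives 51×15/18 = 42.5.
Total value = 151.5.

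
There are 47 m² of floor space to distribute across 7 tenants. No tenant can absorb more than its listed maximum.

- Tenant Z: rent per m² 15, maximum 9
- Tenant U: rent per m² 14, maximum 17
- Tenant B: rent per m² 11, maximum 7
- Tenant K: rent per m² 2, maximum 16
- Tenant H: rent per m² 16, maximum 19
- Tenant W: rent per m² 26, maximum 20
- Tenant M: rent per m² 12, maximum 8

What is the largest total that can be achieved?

944

Rank by rent per m²: Tenant W 26 > Tenant H 16 > Tenant Z 15 > Tenant U 14 > Tenant M 12 > Tenant B 11 > Tenant K 2.
Tenant W takes 20 to reach its cap of 20 — 27 left.
Tenant H: +19 to 19 (cap) — 8 left.
Tenant Z has room for 9 but only 8 remain, so it gets 8.
Total = 15×8 + 16×19 + 26×20 = 944.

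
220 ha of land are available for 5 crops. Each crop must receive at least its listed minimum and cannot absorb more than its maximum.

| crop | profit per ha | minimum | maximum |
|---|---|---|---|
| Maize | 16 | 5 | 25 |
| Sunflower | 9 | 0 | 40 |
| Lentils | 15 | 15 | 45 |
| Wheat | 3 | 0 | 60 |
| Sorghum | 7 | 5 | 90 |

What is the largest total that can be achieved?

2125

Meeting every minimum uses 5+0+15+0+5 = 25 ha, leaving 195.
Rank by profit per ha: Maize 16 > Lentils 15 > Sunflower 9 > Sorghum 7 > Wheat 3.
Give Maize 20 more to hit its cap of 25 → 175 left.
Lentils: +30 to 45 (cap) → 145 left.
Give Sunflower 40 more to hit its cap of 40 → 105 left.
Sorghum: +85 to 90 (cap) → 20 left.
Only 20 left; Wheat takes them to reach 20.
Total = 16×25 + 9×40 + 15×45 + 3×20 + 7×90 = 2125.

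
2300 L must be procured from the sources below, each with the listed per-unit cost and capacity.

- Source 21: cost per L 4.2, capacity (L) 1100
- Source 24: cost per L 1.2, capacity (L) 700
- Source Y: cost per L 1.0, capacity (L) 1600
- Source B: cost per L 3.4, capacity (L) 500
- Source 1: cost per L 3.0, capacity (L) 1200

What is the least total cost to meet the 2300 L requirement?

2440

Fill from the cheapest source first.
Take 1600 from Source Y at 1.0 ; need 700 more.
Source 24 at 1.2: take all 700 L ; 0 still needed.
Source 1, Source B, Source 21: unused.
Cost = 1600×1.0 + 700×1.2 = 2440.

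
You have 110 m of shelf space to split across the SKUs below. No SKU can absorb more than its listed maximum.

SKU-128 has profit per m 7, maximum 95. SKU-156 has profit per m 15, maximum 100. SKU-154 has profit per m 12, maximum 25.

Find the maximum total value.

1620

Order the SKUs by profit per m: SKU-156 15 > SKU-154 12 > SKU-128 7.
SKU-156: +100 to 100 (cap) — 10 left.
SKU-154 has room for 25 but only 10 remain, so it gets 10.
Total = 15×100 + 12×10 = 1620.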